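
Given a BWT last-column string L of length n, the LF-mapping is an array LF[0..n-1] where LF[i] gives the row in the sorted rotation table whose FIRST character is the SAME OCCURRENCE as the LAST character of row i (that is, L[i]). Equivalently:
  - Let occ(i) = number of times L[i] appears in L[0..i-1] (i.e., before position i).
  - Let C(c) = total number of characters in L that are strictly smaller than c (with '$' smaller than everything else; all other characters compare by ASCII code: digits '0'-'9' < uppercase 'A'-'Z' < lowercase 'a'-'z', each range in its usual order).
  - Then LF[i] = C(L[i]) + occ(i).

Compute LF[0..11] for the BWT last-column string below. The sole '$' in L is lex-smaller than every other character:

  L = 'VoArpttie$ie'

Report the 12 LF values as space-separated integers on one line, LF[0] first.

Answer: 2 7 1 9 8 10 11 5 3 0 6 4

Derivation:
Char counts: '$':1, 'A':1, 'V':1, 'e':2, 'i':2, 'o':1, 'p':1, 'r':1, 't':2
C (first-col start): C('$')=0, C('A')=1, C('V')=2, C('e')=3, C('i')=5, C('o')=7, C('p')=8, C('r')=9, C('t')=10
L[0]='V': occ=0, LF[0]=C('V')+0=2+0=2
L[1]='o': occ=0, LF[1]=C('o')+0=7+0=7
L[2]='A': occ=0, LF[2]=C('A')+0=1+0=1
L[3]='r': occ=0, LF[3]=C('r')+0=9+0=9
L[4]='p': occ=0, LF[4]=C('p')+0=8+0=8
L[5]='t': occ=0, LF[5]=C('t')+0=10+0=10
L[6]='t': occ=1, LF[6]=C('t')+1=10+1=11
L[7]='i': occ=0, LF[7]=C('i')+0=5+0=5
L[8]='e': occ=0, LF[8]=C('e')+0=3+0=3
L[9]='$': occ=0, LF[9]=C('$')+0=0+0=0
L[10]='i': occ=1, LF[10]=C('i')+1=5+1=6
L[11]='e': occ=1, LF[11]=C('e')+1=3+1=4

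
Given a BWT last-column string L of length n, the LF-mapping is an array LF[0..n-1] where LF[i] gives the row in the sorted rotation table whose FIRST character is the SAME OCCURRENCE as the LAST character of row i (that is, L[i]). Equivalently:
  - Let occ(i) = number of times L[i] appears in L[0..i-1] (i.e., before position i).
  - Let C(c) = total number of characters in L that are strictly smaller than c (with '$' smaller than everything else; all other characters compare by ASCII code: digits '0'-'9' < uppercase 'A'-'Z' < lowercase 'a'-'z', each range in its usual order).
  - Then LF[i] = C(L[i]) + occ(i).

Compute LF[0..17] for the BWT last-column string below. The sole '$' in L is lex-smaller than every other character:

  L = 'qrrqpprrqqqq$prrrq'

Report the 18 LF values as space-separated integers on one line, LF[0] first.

Char counts: '$':1, 'p':3, 'q':7, 'r':7
C (first-col start): C('$')=0, C('p')=1, C('q')=4, C('r')=11
L[0]='q': occ=0, LF[0]=C('q')+0=4+0=4
L[1]='r': occ=0, LF[1]=C('r')+0=11+0=11
L[2]='r': occ=1, LF[2]=C('r')+1=11+1=12
L[3]='q': occ=1, LF[3]=C('q')+1=4+1=5
L[4]='p': occ=0, LF[4]=C('p')+0=1+0=1
L[5]='p': occ=1, LF[5]=C('p')+1=1+1=2
L[6]='r': occ=2, LF[6]=C('r')+2=11+2=13
L[7]='r': occ=3, LF[7]=C('r')+3=11+3=14
L[8]='q': occ=2, LF[8]=C('q')+2=4+2=6
L[9]='q': occ=3, LF[9]=C('q')+3=4+3=7
L[10]='q': occ=4, LF[10]=C('q')+4=4+4=8
L[11]='q': occ=5, LF[11]=C('q')+5=4+5=9
L[12]='$': occ=0, LF[12]=C('$')+0=0+0=0
L[13]='p': occ=2, LF[13]=C('p')+2=1+2=3
L[14]='r': occ=4, LF[14]=C('r')+4=11+4=15
L[15]='r': occ=5, LF[15]=C('r')+5=11+5=16
L[16]='r': occ=6, LF[16]=C('r')+6=11+6=17
L[17]='q': occ=6, LF[17]=C('q')+6=4+6=10

Answer: 4 11 12 5 1 2 13 14 6 7 8 9 0 3 15 16 17 10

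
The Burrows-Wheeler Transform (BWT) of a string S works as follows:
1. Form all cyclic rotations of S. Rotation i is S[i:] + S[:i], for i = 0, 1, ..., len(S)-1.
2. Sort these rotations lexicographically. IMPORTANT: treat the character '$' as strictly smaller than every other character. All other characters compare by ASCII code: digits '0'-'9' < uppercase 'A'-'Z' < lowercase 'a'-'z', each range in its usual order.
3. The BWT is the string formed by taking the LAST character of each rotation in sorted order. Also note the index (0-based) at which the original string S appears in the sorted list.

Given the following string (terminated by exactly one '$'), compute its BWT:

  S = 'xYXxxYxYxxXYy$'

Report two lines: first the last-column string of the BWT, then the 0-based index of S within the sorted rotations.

All 14 rotations (rotation i = S[i:]+S[:i]):
  rot[0] = xYXxxYxYxxXYy$
  rot[1] = YXxxYxYxxXYy$x
  rot[2] = XxxYxYxxXYy$xY
  rot[3] = xxYxYxxXYy$xYX
  rot[4] = xYxYxxXYy$xYXx
  rot[5] = YxYxxXYy$xYXxx
  rot[6] = xYxxXYy$xYXxxY
  rot[7] = YxxXYy$xYXxxYx
  rot[8] = xxXYy$xYXxxYxY
  rot[9] = xXYy$xYXxxYxYx
  rot[10] = XYy$xYXxxYxYxx
  rot[11] = Yy$xYXxxYxYxxX
  rot[12] = y$xYXxxYxYxxXY
  rot[13] = $xYXxxYxYxxXYy
Sorted (with $ < everything):
  sorted[0] = $xYXxxYxYxxXYy  (last char: 'y')
  sorted[1] = XYy$xYXxxYxYxx  (last char: 'x')
  sorted[2] = XxxYxYxxXYy$xY  (last char: 'Y')
  sorted[3] = YXxxYxYxxXYy$x  (last char: 'x')
  sorted[4] = YxYxxXYy$xYXxx  (last char: 'x')
  sorted[5] = YxxXYy$xYXxxYx  (last char: 'x')
  sorted[6] = Yy$xYXxxYxYxxX  (last char: 'X')
  sorted[7] = xXYy$xYXxxYxYx  (last char: 'x')
  sorted[8] = xYXxxYxYxxXYy$  (last char: '$')
  sorted[9] = xYxYxxXYy$xYXx  (last char: 'x')
  sorted[10] = xYxxXYy$xYXxxY  (last char: 'Y')
  sorted[11] = xxXYy$xYXxxYxY  (last char: 'Y')
  sorted[12] = xxYxYxxXYy$xYX  (last char: 'X')
  sorted[13] = y$xYXxxYxYxxXY  (last char: 'Y')
Last column: yxYxxxXx$xYYXY
Original string S is at sorted index 8

Answer: yxYxxxXx$xYYXY
8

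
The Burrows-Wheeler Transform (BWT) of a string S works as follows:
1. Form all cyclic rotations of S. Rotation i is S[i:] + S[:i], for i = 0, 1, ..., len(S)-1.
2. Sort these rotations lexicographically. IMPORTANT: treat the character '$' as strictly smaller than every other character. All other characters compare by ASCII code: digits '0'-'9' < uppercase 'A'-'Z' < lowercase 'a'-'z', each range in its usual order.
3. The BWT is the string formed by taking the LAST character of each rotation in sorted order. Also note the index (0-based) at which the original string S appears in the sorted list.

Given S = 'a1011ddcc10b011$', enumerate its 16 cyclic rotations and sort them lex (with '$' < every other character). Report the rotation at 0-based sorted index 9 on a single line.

Answer: 1ddcc10b011$a101

Derivation:
All 16 rotations (rotation i = S[i:]+S[:i]):
  rot[0] = a1011ddcc10b011$
  rot[1] = 1011ddcc10b011$a
  rot[2] = 011ddcc10b011$a1
  rot[3] = 11ddcc10b011$a10
  rot[4] = 1ddcc10b011$a101
  rot[5] = ddcc10b011$a1011
  rot[6] = dcc10b011$a1011d
  rot[7] = cc10b011$a1011dd
  rot[8] = c10b011$a1011ddc
  rot[9] = 10b011$a1011ddcc
  rot[10] = 0b011$a1011ddcc1
  rot[11] = b011$a1011ddcc10
  rot[12] = 011$a1011ddcc10b
  rot[13] = 11$a1011ddcc10b0
  rot[14] = 1$a1011ddcc10b01
  rot[15] = $a1011ddcc10b011
Sorted (with $ < everything):
  sorted[0] = $a1011ddcc10b011
  sorted[1] = 011$a1011ddcc10b
  sorted[2] = 011ddcc10b011$a1
  sorted[3] = 0b011$a1011ddcc1
  sorted[4] = 1$a1011ddcc10b01
  sorted[5] = 1011ddcc10b011$a
  sorted[6] = 10b011$a1011ddcc
  sorted[7] = 11$a1011ddcc10b0
  sorted[8] = 11ddcc10b011$a10
  sorted[9] = 1ddcc10b011$a101
  sorted[10] = a1011ddcc10b011$
  sorted[11] = b011$a1011ddcc10
  sorted[12] = c10b011$a1011ddc
  sorted[13] = cc10b011$a1011dd
  sorted[14] = dcc10b011$a1011d
  sorted[15] = ddcc10b011$a1011
sorted[9] = 1ddcc10b011$a101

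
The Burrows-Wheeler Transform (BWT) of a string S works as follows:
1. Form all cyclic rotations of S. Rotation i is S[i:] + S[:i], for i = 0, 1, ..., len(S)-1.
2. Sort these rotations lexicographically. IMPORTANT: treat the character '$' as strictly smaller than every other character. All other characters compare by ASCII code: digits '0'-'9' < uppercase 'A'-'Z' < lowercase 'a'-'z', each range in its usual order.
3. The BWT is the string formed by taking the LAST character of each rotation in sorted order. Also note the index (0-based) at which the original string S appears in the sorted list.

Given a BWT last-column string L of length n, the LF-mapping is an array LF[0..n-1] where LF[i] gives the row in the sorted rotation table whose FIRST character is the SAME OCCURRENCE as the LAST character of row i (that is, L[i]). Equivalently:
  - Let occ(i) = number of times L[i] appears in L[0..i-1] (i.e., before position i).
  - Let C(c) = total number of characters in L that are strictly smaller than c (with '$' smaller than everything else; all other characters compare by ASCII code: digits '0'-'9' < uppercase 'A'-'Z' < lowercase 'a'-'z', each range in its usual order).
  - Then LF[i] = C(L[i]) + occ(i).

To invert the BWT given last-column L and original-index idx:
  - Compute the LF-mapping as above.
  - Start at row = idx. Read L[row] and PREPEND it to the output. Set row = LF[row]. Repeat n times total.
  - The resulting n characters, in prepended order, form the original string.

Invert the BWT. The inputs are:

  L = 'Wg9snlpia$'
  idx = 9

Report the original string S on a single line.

Answer: sapling9W$

Derivation:
LF mapping: 2 4 1 9 7 6 8 5 3 0
Walk LF starting at row 9, prepending L[row]:
  step 1: row=9, L[9]='$', prepend. Next row=LF[9]=0
  step 2: row=0, L[0]='W', prepend. Next row=LF[0]=2
  step 3: row=2, L[2]='9', prepend. Next row=LF[2]=1
  step 4: row=1, L[1]='g', prepend. Next row=LF[1]=4
  step 5: row=4, L[4]='n', prepend. Next row=LF[4]=7
  step 6: row=7, L[7]='i', prepend. Next row=LF[7]=5
  step 7: row=5, L[5]='l', prepend. Next row=LF[5]=6
  step 8: row=6, L[6]='p', prepend. Next row=LF[6]=8
  step 9: row=8, L[8]='a', prepend. Next row=LF[8]=3
  step 10: row=3, L[3]='s', prepend. Next row=LF[3]=9
Reversed output: sapling9W$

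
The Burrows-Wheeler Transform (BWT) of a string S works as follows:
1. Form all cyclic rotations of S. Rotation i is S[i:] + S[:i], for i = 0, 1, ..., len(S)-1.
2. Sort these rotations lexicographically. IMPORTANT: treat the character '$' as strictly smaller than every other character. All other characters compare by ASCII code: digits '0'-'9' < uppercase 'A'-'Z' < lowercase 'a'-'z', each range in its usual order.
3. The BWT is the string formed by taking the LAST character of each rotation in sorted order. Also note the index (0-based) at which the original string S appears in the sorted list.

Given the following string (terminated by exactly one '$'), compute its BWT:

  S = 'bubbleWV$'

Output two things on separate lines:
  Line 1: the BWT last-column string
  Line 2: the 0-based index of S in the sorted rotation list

All 9 rotations (rotation i = S[i:]+S[:i]):
  rot[0] = bubbleWV$
  rot[1] = ubbleWV$b
  rot[2] = bbleWV$bu
  rot[3] = bleWV$bub
  rot[4] = leWV$bubb
  rot[5] = eWV$bubbl
  rot[6] = WV$bubble
  rot[7] = V$bubbleW
  rot[8] = $bubbleWV
Sorted (with $ < everything):
  sorted[0] = $bubbleWV  (last char: 'V')
  sorted[1] = V$bubbleW  (last char: 'W')
  sorted[2] = WV$bubble  (last char: 'e')
  sorted[3] = bbleWV$bu  (last char: 'u')
  sorted[4] = bleWV$bub  (last char: 'b')
  sorted[5] = bubbleWV$  (last char: '$')
  sorted[6] = eWV$bubbl  (last char: 'l')
  sorted[7] = leWV$bubb  (last char: 'b')
  sorted[8] = ubbleWV$b  (last char: 'b')
Last column: VWeub$lbb
Original string S is at sorted index 5

Answer: VWeub$lbb
5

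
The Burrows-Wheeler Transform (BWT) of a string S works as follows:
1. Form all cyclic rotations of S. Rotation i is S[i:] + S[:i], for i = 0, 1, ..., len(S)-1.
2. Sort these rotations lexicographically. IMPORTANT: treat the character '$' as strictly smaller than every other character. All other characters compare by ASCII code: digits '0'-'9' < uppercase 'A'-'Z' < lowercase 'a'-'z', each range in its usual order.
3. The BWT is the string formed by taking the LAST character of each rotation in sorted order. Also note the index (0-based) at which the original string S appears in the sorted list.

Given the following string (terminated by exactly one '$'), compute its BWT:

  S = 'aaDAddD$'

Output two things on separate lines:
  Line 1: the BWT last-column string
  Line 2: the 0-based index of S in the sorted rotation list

Answer: DDdaa$dA
5

Derivation:
All 8 rotations (rotation i = S[i:]+S[:i]):
  rot[0] = aaDAddD$
  rot[1] = aDAddD$a
  rot[2] = DAddD$aa
  rot[3] = AddD$aaD
  rot[4] = ddD$aaDA
  rot[5] = dD$aaDAd
  rot[6] = D$aaDAdd
  rot[7] = $aaDAddD
Sorted (with $ < everything):
  sorted[0] = $aaDAddD  (last char: 'D')
  sorted[1] = AddD$aaD  (last char: 'D')
  sorted[2] = D$aaDAdd  (last char: 'd')
  sorted[3] = DAddD$aa  (last char: 'a')
  sorted[4] = aDAddD$a  (last char: 'a')
  sorted[5] = aaDAddD$  (last char: '$')
  sorted[6] = dD$aaDAd  (last char: 'd')
  sorted[7] = ddD$aaDA  (last char: 'A')
Last column: DDdaa$dA
Original string S is at sorted index 5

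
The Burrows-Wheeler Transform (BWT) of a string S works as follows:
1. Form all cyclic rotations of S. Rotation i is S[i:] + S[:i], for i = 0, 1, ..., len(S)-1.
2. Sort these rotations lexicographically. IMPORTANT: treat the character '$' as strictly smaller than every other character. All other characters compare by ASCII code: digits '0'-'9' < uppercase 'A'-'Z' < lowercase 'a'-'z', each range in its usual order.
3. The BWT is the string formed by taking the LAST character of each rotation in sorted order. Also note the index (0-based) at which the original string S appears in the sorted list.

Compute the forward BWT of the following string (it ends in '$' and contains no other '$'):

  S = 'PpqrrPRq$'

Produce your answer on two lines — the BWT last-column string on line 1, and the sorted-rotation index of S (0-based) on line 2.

All 9 rotations (rotation i = S[i:]+S[:i]):
  rot[0] = PpqrrPRq$
  rot[1] = pqrrPRq$P
  rot[2] = qrrPRq$Pp
  rot[3] = rrPRq$Ppq
  rot[4] = rPRq$Ppqr
  rot[5] = PRq$Ppqrr
  rot[6] = Rq$PpqrrP
  rot[7] = q$PpqrrPR
  rot[8] = $PpqrrPRq
Sorted (with $ < everything):
  sorted[0] = $PpqrrPRq  (last char: 'q')
  sorted[1] = PRq$Ppqrr  (last char: 'r')
  sorted[2] = PpqrrPRq$  (last char: '$')
  sorted[3] = Rq$PpqrrP  (last char: 'P')
  sorted[4] = pqrrPRq$P  (last char: 'P')
  sorted[5] = q$PpqrrPR  (last char: 'R')
  sorted[6] = qrrPRq$Pp  (last char: 'p')
  sorted[7] = rPRq$Ppqr  (last char: 'r')
  sorted[8] = rrPRq$Ppq  (last char: 'q')
Last column: qr$PPRprq
Original string S is at sorted index 2

Answer: qr$PPRprq
2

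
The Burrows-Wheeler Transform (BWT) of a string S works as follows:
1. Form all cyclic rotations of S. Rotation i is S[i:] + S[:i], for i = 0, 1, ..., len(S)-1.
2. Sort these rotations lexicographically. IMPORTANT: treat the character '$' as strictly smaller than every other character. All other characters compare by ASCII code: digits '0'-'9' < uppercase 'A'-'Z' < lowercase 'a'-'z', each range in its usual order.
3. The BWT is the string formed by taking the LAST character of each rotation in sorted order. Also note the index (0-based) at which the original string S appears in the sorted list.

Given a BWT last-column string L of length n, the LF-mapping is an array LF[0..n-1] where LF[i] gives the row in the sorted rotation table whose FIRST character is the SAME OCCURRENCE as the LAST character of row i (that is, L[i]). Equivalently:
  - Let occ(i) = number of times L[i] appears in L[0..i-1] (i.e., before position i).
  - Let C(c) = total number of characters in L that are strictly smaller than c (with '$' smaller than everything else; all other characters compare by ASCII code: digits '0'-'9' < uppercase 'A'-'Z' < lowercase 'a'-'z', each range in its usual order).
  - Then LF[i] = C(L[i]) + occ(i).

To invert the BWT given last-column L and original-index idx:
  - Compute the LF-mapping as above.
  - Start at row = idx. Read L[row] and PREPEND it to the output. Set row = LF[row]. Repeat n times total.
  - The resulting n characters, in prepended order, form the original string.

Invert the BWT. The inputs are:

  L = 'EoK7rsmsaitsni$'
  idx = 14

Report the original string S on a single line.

LF mapping: 2 9 3 1 10 11 7 12 4 5 14 13 8 6 0
Walk LF starting at row 14, prepending L[row]:
  step 1: row=14, L[14]='$', prepend. Next row=LF[14]=0
  step 2: row=0, L[0]='E', prepend. Next row=LF[0]=2
  step 3: row=2, L[2]='K', prepend. Next row=LF[2]=3
  step 4: row=3, L[3]='7', prepend. Next row=LF[3]=1
  step 5: row=1, L[1]='o', prepend. Next row=LF[1]=9
  step 6: row=9, L[9]='i', prepend. Next row=LF[9]=5
  step 7: row=5, L[5]='s', prepend. Next row=LF[5]=11
  step 8: row=11, L[11]='s', prepend. Next row=LF[11]=13
  step 9: row=13, L[13]='i', prepend. Next row=LF[13]=6
  step 10: row=6, L[6]='m', prepend. Next row=LF[6]=7
  step 11: row=7, L[7]='s', prepend. Next row=LF[7]=12
  step 12: row=12, L[12]='n', prepend. Next row=LF[12]=8
  step 13: row=8, L[8]='a', prepend. Next row=LF[8]=4
  step 14: row=4, L[4]='r', prepend. Next row=LF[4]=10
  step 15: row=10, L[10]='t', prepend. Next row=LF[10]=14
Reversed output: transmissio7KE$

Answer: transmissio7KE$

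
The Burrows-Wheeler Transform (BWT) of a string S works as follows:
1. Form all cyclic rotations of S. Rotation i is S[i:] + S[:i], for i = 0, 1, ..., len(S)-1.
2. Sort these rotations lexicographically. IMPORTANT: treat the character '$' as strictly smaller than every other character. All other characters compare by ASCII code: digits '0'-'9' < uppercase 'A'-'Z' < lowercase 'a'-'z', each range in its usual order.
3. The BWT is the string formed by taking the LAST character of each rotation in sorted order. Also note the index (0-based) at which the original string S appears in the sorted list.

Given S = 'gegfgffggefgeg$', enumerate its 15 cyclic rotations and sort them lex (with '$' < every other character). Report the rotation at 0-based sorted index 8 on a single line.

All 15 rotations (rotation i = S[i:]+S[:i]):
  rot[0] = gegfgffggefgeg$
  rot[1] = egfgffggefgeg$g
  rot[2] = gfgffggefgeg$ge
  rot[3] = fgffggefgeg$geg
  rot[4] = gffggefgeg$gegf
  rot[5] = ffggefgeg$gegfg
  rot[6] = fggefgeg$gegfgf
  rot[7] = ggefgeg$gegfgff
  rot[8] = gefgeg$gegfgffg
  rot[9] = efgeg$gegfgffgg
  rot[10] = fgeg$gegfgffgge
  rot[11] = geg$gegfgffggef
  rot[12] = eg$gegfgffggefg
  rot[13] = g$gegfgffggefge
  rot[14] = $gegfgffggefgeg
Sorted (with $ < everything):
  sorted[0] = $gegfgffggefgeg
  sorted[1] = efgeg$gegfgffgg
  sorted[2] = eg$gegfgffggefg
  sorted[3] = egfgffggefgeg$g
  sorted[4] = ffggefgeg$gegfg
  sorted[5] = fgeg$gegfgffgge
  sorted[6] = fgffggefgeg$geg
  sorted[7] = fggefgeg$gegfgf
  sorted[8] = g$gegfgffggefge
  sorted[9] = gefgeg$gegfgffg
  sorted[10] = geg$gegfgffggef
  sorted[11] = gegfgffggefgeg$
  sorted[12] = gffggefgeg$gegf
  sorted[13] = gfgffggefgeg$ge
  sorted[14] = ggefgeg$gegfgff
sorted[8] = g$gegfgffggefge

Answer: g$gegfgffggefge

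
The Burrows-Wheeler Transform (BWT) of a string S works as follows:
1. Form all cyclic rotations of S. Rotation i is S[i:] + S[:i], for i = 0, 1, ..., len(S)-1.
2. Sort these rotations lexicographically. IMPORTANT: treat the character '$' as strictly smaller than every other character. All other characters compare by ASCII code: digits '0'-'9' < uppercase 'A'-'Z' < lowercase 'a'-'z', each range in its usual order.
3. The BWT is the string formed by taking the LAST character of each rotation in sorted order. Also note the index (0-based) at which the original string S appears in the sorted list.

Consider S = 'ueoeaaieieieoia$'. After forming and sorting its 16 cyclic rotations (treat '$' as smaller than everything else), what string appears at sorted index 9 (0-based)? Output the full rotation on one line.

Answer: ia$ueoeaaieieieo

Derivation:
All 16 rotations (rotation i = S[i:]+S[:i]):
  rot[0] = ueoeaaieieieoia$
  rot[1] = eoeaaieieieoia$u
  rot[2] = oeaaieieieoia$ue
  rot[3] = eaaieieieoia$ueo
  rot[4] = aaieieieoia$ueoe
  rot[5] = aieieieoia$ueoea
  rot[6] = ieieieoia$ueoeaa
  rot[7] = eieieoia$ueoeaai
  rot[8] = ieieoia$ueoeaaie
  rot[9] = eieoia$ueoeaaiei
  rot[10] = ieoia$ueoeaaieie
  rot[11] = eoia$ueoeaaieiei
  rot[12] = oia$ueoeaaieieie
  rot[13] = ia$ueoeaaieieieo
  rot[14] = a$ueoeaaieieieoi
  rot[15] = $ueoeaaieieieoia
Sorted (with $ < everything):
  sorted[0] = $ueoeaaieieieoia
  sorted[1] = a$ueoeaaieieieoi
  sorted[2] = aaieieieoia$ueoe
  sorted[3] = aieieieoia$ueoea
  sorted[4] = eaaieieieoia$ueo
  sorted[5] = eieieoia$ueoeaai
  sorted[6] = eieoia$ueoeaaiei
  sorted[7] = eoeaaieieieoia$u
  sorted[8] = eoia$ueoeaaieiei
  sorted[9] = ia$ueoeaaieieieo
  sorted[10] = ieieieoia$ueoeaa
  sorted[11] = ieieoia$ueoeaaie
  sorted[12] = ieoia$ueoeaaieie
  sorted[13] = oeaaieieieoia$ue
  sorted[14] = oia$ueoeaaieieie
  sorted[15] = ueoeaaieieieoia$
sorted[9] = ia$ueoeaaieieieo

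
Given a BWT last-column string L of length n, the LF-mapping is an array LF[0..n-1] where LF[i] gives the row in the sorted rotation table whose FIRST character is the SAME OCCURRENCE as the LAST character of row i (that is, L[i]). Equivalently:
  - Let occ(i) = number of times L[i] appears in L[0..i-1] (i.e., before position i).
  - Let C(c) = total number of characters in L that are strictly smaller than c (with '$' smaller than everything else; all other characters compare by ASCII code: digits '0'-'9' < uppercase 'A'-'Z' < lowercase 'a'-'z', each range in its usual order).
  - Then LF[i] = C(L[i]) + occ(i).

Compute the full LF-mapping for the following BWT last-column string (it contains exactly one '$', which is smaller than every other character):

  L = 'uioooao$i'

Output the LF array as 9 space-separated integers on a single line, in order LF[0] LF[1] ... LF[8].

Answer: 8 2 4 5 6 1 7 0 3

Derivation:
Char counts: '$':1, 'a':1, 'i':2, 'o':4, 'u':1
C (first-col start): C('$')=0, C('a')=1, C('i')=2, C('o')=4, C('u')=8
L[0]='u': occ=0, LF[0]=C('u')+0=8+0=8
L[1]='i': occ=0, LF[1]=C('i')+0=2+0=2
L[2]='o': occ=0, LF[2]=C('o')+0=4+0=4
L[3]='o': occ=1, LF[3]=C('o')+1=4+1=5
L[4]='o': occ=2, LF[4]=C('o')+2=4+2=6
L[5]='a': occ=0, LF[5]=C('a')+0=1+0=1
L[6]='o': occ=3, LF[6]=C('o')+3=4+3=7
L[7]='$': occ=0, LF[7]=C('$')+0=0+0=0
L[8]='i': occ=1, LF[8]=C('i')+1=2+1=3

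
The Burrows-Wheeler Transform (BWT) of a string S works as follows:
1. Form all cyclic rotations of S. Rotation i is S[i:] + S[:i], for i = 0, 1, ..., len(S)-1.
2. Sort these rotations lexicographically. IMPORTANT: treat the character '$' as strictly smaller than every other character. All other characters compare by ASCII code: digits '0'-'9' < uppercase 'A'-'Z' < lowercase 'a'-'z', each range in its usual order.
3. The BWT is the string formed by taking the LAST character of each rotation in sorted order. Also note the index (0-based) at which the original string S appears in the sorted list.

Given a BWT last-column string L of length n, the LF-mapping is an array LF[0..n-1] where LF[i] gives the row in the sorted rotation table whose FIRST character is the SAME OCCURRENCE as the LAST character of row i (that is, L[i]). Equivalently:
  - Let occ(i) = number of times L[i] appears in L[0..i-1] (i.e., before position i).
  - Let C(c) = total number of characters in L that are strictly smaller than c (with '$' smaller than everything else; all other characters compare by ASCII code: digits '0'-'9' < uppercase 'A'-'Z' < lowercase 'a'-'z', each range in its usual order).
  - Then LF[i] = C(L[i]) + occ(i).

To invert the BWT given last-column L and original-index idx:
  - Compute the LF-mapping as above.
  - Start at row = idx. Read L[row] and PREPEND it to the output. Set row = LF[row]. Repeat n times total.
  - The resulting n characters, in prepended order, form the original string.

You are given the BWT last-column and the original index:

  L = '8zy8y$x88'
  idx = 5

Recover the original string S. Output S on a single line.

LF mapping: 1 8 6 2 7 0 5 3 4
Walk LF starting at row 5, prepending L[row]:
  step 1: row=5, L[5]='$', prepend. Next row=LF[5]=0
  step 2: row=0, L[0]='8', prepend. Next row=LF[0]=1
  step 3: row=1, L[1]='z', prepend. Next row=LF[1]=8
  step 4: row=8, L[8]='8', prepend. Next row=LF[8]=4
  step 5: row=4, L[4]='y', prepend. Next row=LF[4]=7
  step 6: row=7, L[7]='8', prepend. Next row=LF[7]=3
  step 7: row=3, L[3]='8', prepend. Next row=LF[3]=2
  step 8: row=2, L[2]='y', prepend. Next row=LF[2]=6
  step 9: row=6, L[6]='x', prepend. Next row=LF[6]=5
Reversed output: xy88y8z8$

Answer: xy88y8z8$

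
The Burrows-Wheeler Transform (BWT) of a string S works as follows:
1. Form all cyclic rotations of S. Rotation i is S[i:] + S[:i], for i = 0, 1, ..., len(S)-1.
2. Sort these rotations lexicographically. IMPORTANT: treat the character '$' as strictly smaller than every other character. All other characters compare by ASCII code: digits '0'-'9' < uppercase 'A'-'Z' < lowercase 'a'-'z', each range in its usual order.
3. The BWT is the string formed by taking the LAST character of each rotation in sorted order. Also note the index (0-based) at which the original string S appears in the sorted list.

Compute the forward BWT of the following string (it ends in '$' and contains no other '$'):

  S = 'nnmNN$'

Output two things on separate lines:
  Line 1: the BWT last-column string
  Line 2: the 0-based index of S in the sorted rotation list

Answer: NNmnn$
5

Derivation:
All 6 rotations (rotation i = S[i:]+S[:i]):
  rot[0] = nnmNN$
  rot[1] = nmNN$n
  rot[2] = mNN$nn
  rot[3] = NN$nnm
  rot[4] = N$nnmN
  rot[5] = $nnmNN
Sorted (with $ < everything):
  sorted[0] = $nnmNN  (last char: 'N')
  sorted[1] = N$nnmN  (last char: 'N')
  sorted[2] = NN$nnm  (last char: 'm')
  sorted[3] = mNN$nn  (last char: 'n')
  sorted[4] = nmNN$n  (last char: 'n')
  sorted[5] = nnmNN$  (last char: '$')
Last column: NNmnn$
Original string S is at sorted index 5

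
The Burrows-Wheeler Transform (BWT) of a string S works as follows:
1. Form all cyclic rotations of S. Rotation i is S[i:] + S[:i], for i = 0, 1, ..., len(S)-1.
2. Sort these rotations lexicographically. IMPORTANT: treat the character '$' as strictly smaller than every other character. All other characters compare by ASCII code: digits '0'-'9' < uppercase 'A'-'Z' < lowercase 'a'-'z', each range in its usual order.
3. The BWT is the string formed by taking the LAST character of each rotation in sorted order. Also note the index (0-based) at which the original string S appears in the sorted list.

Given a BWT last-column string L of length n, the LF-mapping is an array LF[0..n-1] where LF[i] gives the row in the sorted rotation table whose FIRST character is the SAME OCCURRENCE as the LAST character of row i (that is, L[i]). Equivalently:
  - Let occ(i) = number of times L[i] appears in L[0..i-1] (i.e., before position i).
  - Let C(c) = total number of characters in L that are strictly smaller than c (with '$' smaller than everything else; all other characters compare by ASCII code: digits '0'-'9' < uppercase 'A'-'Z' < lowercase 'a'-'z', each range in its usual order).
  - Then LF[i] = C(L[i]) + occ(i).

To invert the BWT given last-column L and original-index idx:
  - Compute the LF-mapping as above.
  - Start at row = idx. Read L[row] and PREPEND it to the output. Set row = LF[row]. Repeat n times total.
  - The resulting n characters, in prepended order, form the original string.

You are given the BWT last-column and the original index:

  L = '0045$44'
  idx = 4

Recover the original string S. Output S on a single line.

LF mapping: 1 2 3 6 0 4 5
Walk LF starting at row 4, prepending L[row]:
  step 1: row=4, L[4]='$', prepend. Next row=LF[4]=0
  step 2: row=0, L[0]='0', prepend. Next row=LF[0]=1
  step 3: row=1, L[1]='0', prepend. Next row=LF[1]=2
  step 4: row=2, L[2]='4', prepend. Next row=LF[2]=3
  step 5: row=3, L[3]='5', prepend. Next row=LF[3]=6
  step 6: row=6, L[6]='4', prepend. Next row=LF[6]=5
  step 7: row=5, L[5]='4', prepend. Next row=LF[5]=4
Reversed output: 445400$

Answer: 445400$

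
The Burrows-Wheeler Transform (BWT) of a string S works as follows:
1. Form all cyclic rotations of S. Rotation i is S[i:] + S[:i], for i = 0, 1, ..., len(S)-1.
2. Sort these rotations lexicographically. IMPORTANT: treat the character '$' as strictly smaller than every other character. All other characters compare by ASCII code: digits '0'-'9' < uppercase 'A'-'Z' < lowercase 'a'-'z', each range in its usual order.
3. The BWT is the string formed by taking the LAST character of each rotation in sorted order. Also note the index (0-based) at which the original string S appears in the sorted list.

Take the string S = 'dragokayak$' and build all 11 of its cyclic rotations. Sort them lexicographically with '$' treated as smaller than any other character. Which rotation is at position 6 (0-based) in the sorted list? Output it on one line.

All 11 rotations (rotation i = S[i:]+S[:i]):
  rot[0] = dragokayak$
  rot[1] = ragokayak$d
  rot[2] = agokayak$dr
  rot[3] = gokayak$dra
  rot[4] = okayak$drag
  rot[5] = kayak$drago
  rot[6] = ayak$dragok
  rot[7] = yak$dragoka
  rot[8] = ak$dragokay
  rot[9] = k$dragokaya
  rot[10] = $dragokayak
Sorted (with $ < everything):
  sorted[0] = $dragokayak
  sorted[1] = agokayak$dr
  sorted[2] = ak$dragokay
  sorted[3] = ayak$dragok
  sorted[4] = dragokayak$
  sorted[5] = gokayak$dra
  sorted[6] = k$dragokaya
  sorted[7] = kayak$drago
  sorted[8] = okayak$drag
  sorted[9] = ragokayak$d
  sorted[10] = yak$dragoka
sorted[6] = k$dragokaya

Answer: k$dragokaya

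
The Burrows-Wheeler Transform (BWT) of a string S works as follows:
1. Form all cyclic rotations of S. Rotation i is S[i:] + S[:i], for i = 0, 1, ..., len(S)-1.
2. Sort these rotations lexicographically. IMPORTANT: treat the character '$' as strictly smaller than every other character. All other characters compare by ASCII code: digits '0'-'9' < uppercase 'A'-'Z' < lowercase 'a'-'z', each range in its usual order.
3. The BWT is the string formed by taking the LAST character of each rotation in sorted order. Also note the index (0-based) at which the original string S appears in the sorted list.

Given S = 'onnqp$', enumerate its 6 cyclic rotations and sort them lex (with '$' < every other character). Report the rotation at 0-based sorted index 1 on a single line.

Answer: nnqp$o

Derivation:
All 6 rotations (rotation i = S[i:]+S[:i]):
  rot[0] = onnqp$
  rot[1] = nnqp$o
  rot[2] = nqp$on
  rot[3] = qp$onn
  rot[4] = p$onnq
  rot[5] = $onnqp
Sorted (with $ < everything):
  sorted[0] = $onnqp
  sorted[1] = nnqp$o
  sorted[2] = nqp$on
  sorted[3] = onnqp$
  sorted[4] = p$onnq
  sorted[5] = qp$onn
sorted[1] = nnqp$o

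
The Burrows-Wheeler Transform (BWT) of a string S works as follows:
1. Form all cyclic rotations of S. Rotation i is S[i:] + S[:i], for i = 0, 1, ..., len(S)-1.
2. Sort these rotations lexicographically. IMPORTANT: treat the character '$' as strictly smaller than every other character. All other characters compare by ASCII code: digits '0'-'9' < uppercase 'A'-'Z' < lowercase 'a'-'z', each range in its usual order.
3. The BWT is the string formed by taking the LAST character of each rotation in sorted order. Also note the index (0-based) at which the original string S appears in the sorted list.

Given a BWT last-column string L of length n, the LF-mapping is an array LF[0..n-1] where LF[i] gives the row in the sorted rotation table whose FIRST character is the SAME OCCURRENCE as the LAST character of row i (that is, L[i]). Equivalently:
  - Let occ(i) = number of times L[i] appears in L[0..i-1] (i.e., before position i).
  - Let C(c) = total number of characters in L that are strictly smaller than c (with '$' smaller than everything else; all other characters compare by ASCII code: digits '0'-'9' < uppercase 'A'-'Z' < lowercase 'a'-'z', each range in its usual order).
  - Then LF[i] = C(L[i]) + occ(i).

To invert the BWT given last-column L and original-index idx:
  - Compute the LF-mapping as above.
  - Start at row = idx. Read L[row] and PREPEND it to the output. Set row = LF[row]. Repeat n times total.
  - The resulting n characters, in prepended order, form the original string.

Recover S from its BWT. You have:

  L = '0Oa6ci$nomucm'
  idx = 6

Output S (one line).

LF mapping: 1 3 4 2 5 7 0 10 11 8 12 6 9
Walk LF starting at row 6, prepending L[row]:
  step 1: row=6, L[6]='$', prepend. Next row=LF[6]=0
  step 2: row=0, L[0]='0', prepend. Next row=LF[0]=1
  step 3: row=1, L[1]='O', prepend. Next row=LF[1]=3
  step 4: row=3, L[3]='6', prepend. Next row=LF[3]=2
  step 5: row=2, L[2]='a', prepend. Next row=LF[2]=4
  step 6: row=4, L[4]='c', prepend. Next row=LF[4]=5
  step 7: row=5, L[5]='i', prepend. Next row=LF[5]=7
  step 8: row=7, L[7]='n', prepend. Next row=LF[7]=10
  step 9: row=10, L[10]='u', prepend. Next row=LF[10]=12
  step 10: row=12, L[12]='m', prepend. Next row=LF[12]=9
  step 11: row=9, L[9]='m', prepend. Next row=LF[9]=8
  step 12: row=8, L[8]='o', prepend. Next row=LF[8]=11
  step 13: row=11, L[11]='c', prepend. Next row=LF[11]=6
Reversed output: communica6O0$

Answer: communica6O0$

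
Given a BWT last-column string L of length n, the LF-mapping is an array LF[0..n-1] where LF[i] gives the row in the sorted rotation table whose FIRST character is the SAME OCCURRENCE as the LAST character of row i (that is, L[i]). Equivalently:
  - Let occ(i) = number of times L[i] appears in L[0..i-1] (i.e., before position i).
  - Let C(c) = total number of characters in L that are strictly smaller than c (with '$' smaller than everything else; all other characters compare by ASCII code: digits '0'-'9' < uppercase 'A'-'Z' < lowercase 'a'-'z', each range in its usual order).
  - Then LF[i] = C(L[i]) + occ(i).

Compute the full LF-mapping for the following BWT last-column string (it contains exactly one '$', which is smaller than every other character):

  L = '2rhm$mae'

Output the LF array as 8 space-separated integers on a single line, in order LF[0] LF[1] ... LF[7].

Char counts: '$':1, '2':1, 'a':1, 'e':1, 'h':1, 'm':2, 'r':1
C (first-col start): C('$')=0, C('2')=1, C('a')=2, C('e')=3, C('h')=4, C('m')=5, C('r')=7
L[0]='2': occ=0, LF[0]=C('2')+0=1+0=1
L[1]='r': occ=0, LF[1]=C('r')+0=7+0=7
L[2]='h': occ=0, LF[2]=C('h')+0=4+0=4
L[3]='m': occ=0, LF[3]=C('m')+0=5+0=5
L[4]='$': occ=0, LF[4]=C('$')+0=0+0=0
L[5]='m': occ=1, LF[5]=C('m')+1=5+1=6
L[6]='a': occ=0, LF[6]=C('a')+0=2+0=2
L[7]='e': occ=0, LF[7]=C('e')+0=3+0=3

Answer: 1 7 4 5 0 6 2 3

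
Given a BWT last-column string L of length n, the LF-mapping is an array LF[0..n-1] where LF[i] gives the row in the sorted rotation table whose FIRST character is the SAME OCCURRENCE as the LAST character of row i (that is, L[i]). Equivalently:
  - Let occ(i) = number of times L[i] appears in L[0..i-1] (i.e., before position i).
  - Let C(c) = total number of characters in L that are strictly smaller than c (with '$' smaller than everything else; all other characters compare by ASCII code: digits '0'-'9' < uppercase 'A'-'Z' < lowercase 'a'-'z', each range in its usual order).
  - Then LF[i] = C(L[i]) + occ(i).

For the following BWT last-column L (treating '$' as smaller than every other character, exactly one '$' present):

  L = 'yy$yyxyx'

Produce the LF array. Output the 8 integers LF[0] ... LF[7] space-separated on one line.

Char counts: '$':1, 'x':2, 'y':5
C (first-col start): C('$')=0, C('x')=1, C('y')=3
L[0]='y': occ=0, LF[0]=C('y')+0=3+0=3
L[1]='y': occ=1, LF[1]=C('y')+1=3+1=4
L[2]='$': occ=0, LF[2]=C('$')+0=0+0=0
L[3]='y': occ=2, LF[3]=C('y')+2=3+2=5
L[4]='y': occ=3, LF[4]=C('y')+3=3+3=6
L[5]='x': occ=0, LF[5]=C('x')+0=1+0=1
L[6]='y': occ=4, LF[6]=C('y')+4=3+4=7
L[7]='x': occ=1, LF[7]=C('x')+1=1+1=2

Answer: 3 4 0 5 6 1 7 2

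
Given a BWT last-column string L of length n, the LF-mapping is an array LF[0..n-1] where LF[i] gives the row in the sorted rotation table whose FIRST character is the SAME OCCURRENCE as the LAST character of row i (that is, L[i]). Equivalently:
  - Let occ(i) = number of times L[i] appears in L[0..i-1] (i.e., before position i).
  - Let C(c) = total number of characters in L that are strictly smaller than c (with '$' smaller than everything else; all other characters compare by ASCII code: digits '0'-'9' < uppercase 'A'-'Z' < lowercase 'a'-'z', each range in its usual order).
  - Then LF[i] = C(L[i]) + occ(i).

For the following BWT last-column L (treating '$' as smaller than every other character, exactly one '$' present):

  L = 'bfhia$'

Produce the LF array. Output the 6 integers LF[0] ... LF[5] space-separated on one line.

Answer: 2 3 4 5 1 0

Derivation:
Char counts: '$':1, 'a':1, 'b':1, 'f':1, 'h':1, 'i':1
C (first-col start): C('$')=0, C('a')=1, C('b')=2, C('f')=3, C('h')=4, C('i')=5
L[0]='b': occ=0, LF[0]=C('b')+0=2+0=2
L[1]='f': occ=0, LF[1]=C('f')+0=3+0=3
L[2]='h': occ=0, LF[2]=C('h')+0=4+0=4
L[3]='i': occ=0, LF[3]=C('i')+0=5+0=5
L[4]='a': occ=0, LF[4]=C('a')+0=1+0=1
L[5]='$': occ=0, LF[5]=C('$')+0=0+0=0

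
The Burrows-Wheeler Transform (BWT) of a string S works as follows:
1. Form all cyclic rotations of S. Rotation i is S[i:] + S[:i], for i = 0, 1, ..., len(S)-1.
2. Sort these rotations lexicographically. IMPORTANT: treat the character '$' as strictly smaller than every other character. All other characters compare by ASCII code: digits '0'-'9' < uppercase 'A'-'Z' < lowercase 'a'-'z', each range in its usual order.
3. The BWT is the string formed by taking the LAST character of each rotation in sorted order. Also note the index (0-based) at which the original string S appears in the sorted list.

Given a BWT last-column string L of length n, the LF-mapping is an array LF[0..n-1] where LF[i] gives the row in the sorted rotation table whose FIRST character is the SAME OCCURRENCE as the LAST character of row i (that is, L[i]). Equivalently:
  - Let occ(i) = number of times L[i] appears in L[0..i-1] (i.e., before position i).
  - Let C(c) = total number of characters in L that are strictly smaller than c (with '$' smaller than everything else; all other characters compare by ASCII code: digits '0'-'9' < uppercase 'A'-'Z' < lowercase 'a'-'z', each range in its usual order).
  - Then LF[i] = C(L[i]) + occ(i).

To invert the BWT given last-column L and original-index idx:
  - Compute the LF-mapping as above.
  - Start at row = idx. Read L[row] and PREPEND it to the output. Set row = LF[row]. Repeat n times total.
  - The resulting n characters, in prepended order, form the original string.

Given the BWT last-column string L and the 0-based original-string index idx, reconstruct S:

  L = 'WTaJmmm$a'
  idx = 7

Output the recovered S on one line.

LF mapping: 3 2 4 1 6 7 8 0 5
Walk LF starting at row 7, prepending L[row]:
  step 1: row=7, L[7]='$', prepend. Next row=LF[7]=0
  step 2: row=0, L[0]='W', prepend. Next row=LF[0]=3
  step 3: row=3, L[3]='J', prepend. Next row=LF[3]=1
  step 4: row=1, L[1]='T', prepend. Next row=LF[1]=2
  step 5: row=2, L[2]='a', prepend. Next row=LF[2]=4
  step 6: row=4, L[4]='m', prepend. Next row=LF[4]=6
  step 7: row=6, L[6]='m', prepend. Next row=LF[6]=8
  step 8: row=8, L[8]='a', prepend. Next row=LF[8]=5
  step 9: row=5, L[5]='m', prepend. Next row=LF[5]=7
Reversed output: mammaTJW$

Answer: mammaTJW$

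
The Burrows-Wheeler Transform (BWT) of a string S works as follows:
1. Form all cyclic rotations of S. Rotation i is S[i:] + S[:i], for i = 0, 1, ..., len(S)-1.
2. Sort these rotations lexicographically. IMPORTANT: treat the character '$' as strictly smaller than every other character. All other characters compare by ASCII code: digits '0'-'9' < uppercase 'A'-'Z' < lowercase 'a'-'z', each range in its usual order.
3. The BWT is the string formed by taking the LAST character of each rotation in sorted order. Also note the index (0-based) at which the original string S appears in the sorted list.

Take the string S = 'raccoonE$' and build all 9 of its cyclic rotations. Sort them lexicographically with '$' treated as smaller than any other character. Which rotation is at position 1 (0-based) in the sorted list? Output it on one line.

Answer: E$raccoon

Derivation:
All 9 rotations (rotation i = S[i:]+S[:i]):
  rot[0] = raccoonE$
  rot[1] = accoonE$r
  rot[2] = ccoonE$ra
  rot[3] = coonE$rac
  rot[4] = oonE$racc
  rot[5] = onE$racco
  rot[6] = nE$raccoo
  rot[7] = E$raccoon
  rot[8] = $raccoonE
Sorted (with $ < everything):
  sorted[0] = $raccoonE
  sorted[1] = E$raccoon
  sorted[2] = accoonE$r
  sorted[3] = ccoonE$ra
  sorted[4] = coonE$rac
  sorted[5] = nE$raccoo
  sorted[6] = onE$racco
  sorted[7] = oonE$racc
  sorted[8] = raccoonE$
sorted[1] = E$raccoon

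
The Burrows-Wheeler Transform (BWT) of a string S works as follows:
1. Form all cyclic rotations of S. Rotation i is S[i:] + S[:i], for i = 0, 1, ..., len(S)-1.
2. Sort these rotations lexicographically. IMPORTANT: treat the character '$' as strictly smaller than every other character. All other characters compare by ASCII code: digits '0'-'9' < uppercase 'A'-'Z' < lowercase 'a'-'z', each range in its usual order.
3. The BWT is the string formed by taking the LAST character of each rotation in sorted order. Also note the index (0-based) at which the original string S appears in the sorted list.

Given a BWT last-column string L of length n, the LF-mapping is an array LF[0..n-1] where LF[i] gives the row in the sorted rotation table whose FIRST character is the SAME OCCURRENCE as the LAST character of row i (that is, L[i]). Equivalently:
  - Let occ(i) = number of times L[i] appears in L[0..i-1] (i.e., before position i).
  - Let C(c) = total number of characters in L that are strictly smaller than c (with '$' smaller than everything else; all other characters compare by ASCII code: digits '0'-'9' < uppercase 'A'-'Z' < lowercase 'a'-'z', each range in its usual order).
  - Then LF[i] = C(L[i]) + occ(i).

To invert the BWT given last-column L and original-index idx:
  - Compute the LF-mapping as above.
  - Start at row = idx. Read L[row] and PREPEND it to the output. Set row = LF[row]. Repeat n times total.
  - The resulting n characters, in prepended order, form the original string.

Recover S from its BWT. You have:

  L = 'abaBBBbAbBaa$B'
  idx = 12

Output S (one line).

LF mapping: 7 11 8 2 3 4 12 1 13 5 9 10 0 6
Walk LF starting at row 12, prepending L[row]:
  step 1: row=12, L[12]='$', prepend. Next row=LF[12]=0
  step 2: row=0, L[0]='a', prepend. Next row=LF[0]=7
  step 3: row=7, L[7]='A', prepend. Next row=LF[7]=1
  step 4: row=1, L[1]='b', prepend. Next row=LF[1]=11
  step 5: row=11, L[11]='a', prepend. Next row=LF[11]=10
  step 6: row=10, L[10]='a', prepend. Next row=LF[10]=9
  step 7: row=9, L[9]='B', prepend. Next row=LF[9]=5
  step 8: row=5, L[5]='B', prepend. Next row=LF[5]=4
  step 9: row=4, L[4]='B', prepend. Next row=LF[4]=3
  step 10: row=3, L[3]='B', prepend. Next row=LF[3]=2
  step 11: row=2, L[2]='a', prepend. Next row=LF[2]=8
  step 12: row=8, L[8]='b', prepend. Next row=LF[8]=13
  step 13: row=13, L[13]='B', prepend. Next row=LF[13]=6
  step 14: row=6, L[6]='b', prepend. Next row=LF[6]=12
Reversed output: bBbaBBBBaabAa$

Answer: bBbaBBBBaabAa$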